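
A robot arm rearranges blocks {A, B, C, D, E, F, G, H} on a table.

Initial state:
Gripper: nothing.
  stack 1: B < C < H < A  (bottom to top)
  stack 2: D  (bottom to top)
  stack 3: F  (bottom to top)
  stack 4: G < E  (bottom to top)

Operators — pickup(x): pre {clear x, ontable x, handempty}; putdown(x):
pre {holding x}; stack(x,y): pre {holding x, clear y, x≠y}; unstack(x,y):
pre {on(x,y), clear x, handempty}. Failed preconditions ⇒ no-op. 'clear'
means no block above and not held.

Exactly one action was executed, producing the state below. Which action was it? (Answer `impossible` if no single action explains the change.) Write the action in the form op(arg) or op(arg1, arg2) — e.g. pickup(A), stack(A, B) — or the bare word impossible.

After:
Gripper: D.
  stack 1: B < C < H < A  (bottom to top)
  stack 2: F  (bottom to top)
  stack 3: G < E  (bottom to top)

target: towers=[B/C/H/A; F; G/E] holding=D
     unstack(A, H) → towers=[B/C/H; D; F; G/E] holding=A
     unstack(E, G) → towers=[B/C/H/A; D; F; G] holding=E
         pickup(F) → towers=[B/C/H/A; D; G/E] holding=F
         pickup(D) → towers=[B/C/H/A; F; G/E] holding=D  ← match

pickup(D)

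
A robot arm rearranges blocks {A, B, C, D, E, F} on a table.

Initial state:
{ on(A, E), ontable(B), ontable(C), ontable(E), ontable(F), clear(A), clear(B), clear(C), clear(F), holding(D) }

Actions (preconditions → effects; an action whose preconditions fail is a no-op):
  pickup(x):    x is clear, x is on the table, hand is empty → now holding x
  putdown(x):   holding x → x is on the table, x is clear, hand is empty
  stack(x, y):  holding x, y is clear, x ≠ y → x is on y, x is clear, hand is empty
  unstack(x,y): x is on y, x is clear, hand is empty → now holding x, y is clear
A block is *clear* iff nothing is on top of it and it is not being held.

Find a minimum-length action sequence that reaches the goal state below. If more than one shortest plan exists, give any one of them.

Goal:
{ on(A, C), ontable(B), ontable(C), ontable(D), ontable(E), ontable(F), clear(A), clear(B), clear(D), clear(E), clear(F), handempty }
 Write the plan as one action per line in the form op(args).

step 1 (putdown(D)): towers=[B; C; D; E/A; F] holding=-
step 2 (unstack(A, E)): towers=[B; C; D; E; F] holding=A
step 3 (stack(A, C)): towers=[B; C/A; D; E; F] holding=-
goal check: towers=[B; C/A; D; E; F] holding=- — reached (length 3, optimal by BFS)

putdown(D)
unstack(A, E)
stack(A, C)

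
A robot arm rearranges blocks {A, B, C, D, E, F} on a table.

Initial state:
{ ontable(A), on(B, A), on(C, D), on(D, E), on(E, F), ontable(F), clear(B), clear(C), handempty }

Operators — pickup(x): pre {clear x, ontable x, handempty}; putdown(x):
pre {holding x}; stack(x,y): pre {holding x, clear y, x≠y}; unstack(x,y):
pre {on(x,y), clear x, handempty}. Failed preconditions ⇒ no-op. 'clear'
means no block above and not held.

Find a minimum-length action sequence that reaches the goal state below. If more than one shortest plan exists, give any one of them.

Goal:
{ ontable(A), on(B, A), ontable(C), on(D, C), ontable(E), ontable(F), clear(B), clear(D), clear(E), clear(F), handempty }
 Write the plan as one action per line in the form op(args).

unstack(C, D)
putdown(C)
unstack(D, E)
stack(D, C)
unstack(E, F)
putdown(E)

step 1 (unstack(C, D)): towers=[A/B; F/E/D] holding=C
step 2 (putdown(C)): towers=[A/B; C; F/E/D] holding=-
step 3 (unstack(D, E)): towers=[A/B; C; F/E] holding=D
step 4 (stack(D, C)): towers=[A/B; C/D; F/E] holding=-
step 5 (unstack(E, F)): towers=[A/B; C/D; F] holding=E
step 6 (putdown(E)): towers=[A/B; C/D; E; F] holding=-
goal check: towers=[A/B; C/D; E; F] holding=- — reached (length 6, optimal by BFS)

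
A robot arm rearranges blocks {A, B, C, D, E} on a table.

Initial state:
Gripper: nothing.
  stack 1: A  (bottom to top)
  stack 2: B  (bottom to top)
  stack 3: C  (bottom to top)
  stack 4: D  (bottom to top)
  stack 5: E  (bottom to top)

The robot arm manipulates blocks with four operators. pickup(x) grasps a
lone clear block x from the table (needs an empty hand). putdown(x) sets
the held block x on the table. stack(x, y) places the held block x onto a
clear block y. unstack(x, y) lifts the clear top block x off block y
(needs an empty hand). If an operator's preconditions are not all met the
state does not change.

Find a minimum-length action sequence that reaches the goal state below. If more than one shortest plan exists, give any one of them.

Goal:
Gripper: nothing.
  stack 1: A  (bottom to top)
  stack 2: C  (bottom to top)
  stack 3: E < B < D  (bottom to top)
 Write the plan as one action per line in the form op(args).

step 1 (pickup(B)): towers=[A; C; D; E] holding=B
step 2 (stack(B, E)): towers=[A; C; D; E/B] holding=-
step 3 (pickup(D)): towers=[A; C; E/B] holding=D
step 4 (stack(D, B)): towers=[A; C; E/B/D] holding=-
goal check: towers=[A; C; E/B/D] holding=- — reached (length 4, optimal by BFS)

pickup(B)
stack(B, E)
pickup(D)
stack(D, B)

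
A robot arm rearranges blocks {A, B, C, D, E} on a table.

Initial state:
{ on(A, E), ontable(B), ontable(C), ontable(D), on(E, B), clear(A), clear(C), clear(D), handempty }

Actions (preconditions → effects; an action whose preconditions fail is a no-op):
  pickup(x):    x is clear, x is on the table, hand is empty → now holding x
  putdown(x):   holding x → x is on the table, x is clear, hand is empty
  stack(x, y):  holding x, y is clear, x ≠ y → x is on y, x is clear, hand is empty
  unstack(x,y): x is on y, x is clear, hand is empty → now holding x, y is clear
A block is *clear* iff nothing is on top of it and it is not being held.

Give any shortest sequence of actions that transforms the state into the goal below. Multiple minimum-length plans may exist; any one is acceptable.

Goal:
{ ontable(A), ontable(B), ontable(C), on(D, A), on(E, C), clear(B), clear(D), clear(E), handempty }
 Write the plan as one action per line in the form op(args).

step 1 (unstack(A, E)): towers=[B/E; C; D] holding=A
step 2 (putdown(A)): towers=[A; B/E; C; D] holding=-
step 3 (pickup(D)): towers=[A; B/E; C] holding=D
step 4 (stack(D, A)): towers=[A/D; B/E; C] holding=-
step 5 (unstack(E, B)): towers=[A/D; B; C] holding=E
step 6 (stack(E, C)): towers=[A/D; B; C/E] holding=-
goal check: towers=[A/D; B; C/E] holding=- — reached (length 6, optimal by BFS)

unstack(A, E)
putdown(A)
pickup(D)
stack(D, A)
unstack(E, B)
stack(E, C)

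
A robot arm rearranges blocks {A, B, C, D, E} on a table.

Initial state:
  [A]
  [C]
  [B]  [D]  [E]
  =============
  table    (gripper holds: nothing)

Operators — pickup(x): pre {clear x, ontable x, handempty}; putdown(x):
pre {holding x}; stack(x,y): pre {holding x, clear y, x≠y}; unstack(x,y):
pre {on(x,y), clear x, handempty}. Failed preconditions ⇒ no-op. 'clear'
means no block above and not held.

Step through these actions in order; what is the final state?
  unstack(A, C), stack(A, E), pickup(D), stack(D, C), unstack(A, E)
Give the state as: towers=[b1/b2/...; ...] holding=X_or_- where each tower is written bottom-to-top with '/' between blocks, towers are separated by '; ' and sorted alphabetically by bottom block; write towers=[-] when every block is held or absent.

step 1 (unstack(A, C)): towers=[B/C; D; E] holding=A
step 2 (stack(A, E)): towers=[B/C; D; E/A] holding=-
step 3 (pickup(D)): towers=[B/C; E/A] holding=D
step 4 (stack(D, C)): towers=[B/C/D; E/A] holding=-
step 5 (unstack(A, E)): towers=[B/C/D; E] holding=A

towers=[B/C/D; E] holding=A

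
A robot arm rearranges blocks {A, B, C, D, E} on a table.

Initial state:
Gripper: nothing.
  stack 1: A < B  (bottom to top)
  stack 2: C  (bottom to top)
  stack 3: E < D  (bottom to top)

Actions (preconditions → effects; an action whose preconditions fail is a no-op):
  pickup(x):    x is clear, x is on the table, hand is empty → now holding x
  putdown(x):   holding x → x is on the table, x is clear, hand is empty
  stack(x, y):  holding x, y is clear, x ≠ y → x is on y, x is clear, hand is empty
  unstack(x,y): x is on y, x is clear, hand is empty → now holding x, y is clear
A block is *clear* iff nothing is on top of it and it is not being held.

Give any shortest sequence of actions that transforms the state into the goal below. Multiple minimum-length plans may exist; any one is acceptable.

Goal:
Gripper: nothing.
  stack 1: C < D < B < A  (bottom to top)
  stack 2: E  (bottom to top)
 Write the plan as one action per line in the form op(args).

step 1 (unstack(D, E)): towers=[A/B; C; E] holding=D
step 2 (stack(D, C)): towers=[A/B; C/D; E] holding=-
step 3 (unstack(B, A)): towers=[A; C/D; E] holding=B
step 4 (stack(B, D)): towers=[A; C/D/B; E] holding=-
step 5 (pickup(A)): towers=[C/D/B; E] holding=A
step 6 (stack(A, B)): towers=[C/D/B/A; E] holding=-
goal check: towers=[C/D/B/A; E] holding=- — reached (length 6, optimal by BFS)

unstack(D, E)
stack(D, C)
unstack(B, A)
stack(B, D)
pickup(A)
stack(A, B)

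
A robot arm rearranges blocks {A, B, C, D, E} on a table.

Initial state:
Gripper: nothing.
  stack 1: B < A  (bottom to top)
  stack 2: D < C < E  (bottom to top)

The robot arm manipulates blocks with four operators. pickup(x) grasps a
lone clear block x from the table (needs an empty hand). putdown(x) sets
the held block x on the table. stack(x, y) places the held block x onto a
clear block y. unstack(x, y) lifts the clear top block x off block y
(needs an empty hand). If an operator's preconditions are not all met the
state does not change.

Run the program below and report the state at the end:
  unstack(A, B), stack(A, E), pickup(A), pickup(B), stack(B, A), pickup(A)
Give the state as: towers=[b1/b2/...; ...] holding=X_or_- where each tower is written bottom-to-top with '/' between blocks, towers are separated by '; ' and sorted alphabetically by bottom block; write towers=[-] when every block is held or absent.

towers=[D/C/E/A/B] holding=-

step 1 (unstack(A, B)): towers=[B; D/C/E] holding=A
step 2 (stack(A, E)): towers=[B; D/C/E/A] holding=-
step 3 (pickup(A)) [no-op]: towers=[B; D/C/E/A] holding=-
step 4 (pickup(B)): towers=[D/C/E/A] holding=B
step 5 (stack(B, A)): towers=[D/C/E/A/B] holding=-
step 6 (pickup(A)) [no-op]: towers=[D/C/E/A/B] holding=-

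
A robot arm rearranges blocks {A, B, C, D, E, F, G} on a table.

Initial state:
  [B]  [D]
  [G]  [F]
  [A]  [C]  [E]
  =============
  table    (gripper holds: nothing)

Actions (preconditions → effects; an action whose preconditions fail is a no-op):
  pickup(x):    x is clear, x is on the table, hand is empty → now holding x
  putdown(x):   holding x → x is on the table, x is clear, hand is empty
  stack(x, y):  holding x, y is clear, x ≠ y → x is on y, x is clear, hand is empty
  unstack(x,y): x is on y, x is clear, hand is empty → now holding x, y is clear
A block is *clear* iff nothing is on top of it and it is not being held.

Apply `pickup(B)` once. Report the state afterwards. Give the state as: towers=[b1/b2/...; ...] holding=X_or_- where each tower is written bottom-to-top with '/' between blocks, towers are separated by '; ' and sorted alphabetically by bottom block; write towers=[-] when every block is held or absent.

towers=[A/G/B; C/F/D; E] holding=-

before: towers=[A/G/B; C/F/D; E] holding=-
pre[pickup(B)]: clear(B) ok, ontable(B) fail, handempty ok
ontable(B) unmet → pickup(B) is a no-op
after:  towers=[A/G/B; C/F/D; E] holding=-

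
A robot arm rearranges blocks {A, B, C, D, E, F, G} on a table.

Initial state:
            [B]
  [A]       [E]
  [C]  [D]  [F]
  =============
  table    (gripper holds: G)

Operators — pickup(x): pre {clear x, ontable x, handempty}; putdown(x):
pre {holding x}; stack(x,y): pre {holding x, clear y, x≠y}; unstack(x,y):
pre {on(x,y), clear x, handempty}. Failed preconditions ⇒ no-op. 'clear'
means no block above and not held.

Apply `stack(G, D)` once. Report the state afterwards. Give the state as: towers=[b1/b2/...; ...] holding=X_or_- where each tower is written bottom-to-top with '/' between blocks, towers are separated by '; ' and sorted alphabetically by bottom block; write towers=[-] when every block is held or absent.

towers=[C/A; D/G; F/E/B] holding=-

before: towers=[C/A; D; F/E/B] holding=G
pre[stack(G, D)]: holding(G) ok, clear(D) ok, G≠D ok
all met → apply stack(G, D)
after:  towers=[C/A; D/G; F/E/B] holding=-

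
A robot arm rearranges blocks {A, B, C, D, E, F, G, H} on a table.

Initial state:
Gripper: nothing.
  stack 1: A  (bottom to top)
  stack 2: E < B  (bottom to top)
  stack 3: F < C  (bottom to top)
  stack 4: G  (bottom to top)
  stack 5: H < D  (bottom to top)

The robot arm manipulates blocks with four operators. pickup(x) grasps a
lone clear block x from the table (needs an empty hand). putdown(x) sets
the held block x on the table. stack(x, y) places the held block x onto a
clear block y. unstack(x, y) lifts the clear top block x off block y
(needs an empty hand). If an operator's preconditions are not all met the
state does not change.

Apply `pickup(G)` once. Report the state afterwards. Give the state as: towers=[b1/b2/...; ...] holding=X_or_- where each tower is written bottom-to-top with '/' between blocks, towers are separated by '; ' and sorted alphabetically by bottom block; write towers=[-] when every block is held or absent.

towers=[A; E/B; F/C; H/D] holding=G

before: towers=[A; E/B; F/C; G; H/D] holding=-
pre[pickup(G)]: clear(G) ok, ontable(G) ok, handempty ok
all met → apply pickup(G)
after:  towers=[A; E/B; F/C; H/D] holding=G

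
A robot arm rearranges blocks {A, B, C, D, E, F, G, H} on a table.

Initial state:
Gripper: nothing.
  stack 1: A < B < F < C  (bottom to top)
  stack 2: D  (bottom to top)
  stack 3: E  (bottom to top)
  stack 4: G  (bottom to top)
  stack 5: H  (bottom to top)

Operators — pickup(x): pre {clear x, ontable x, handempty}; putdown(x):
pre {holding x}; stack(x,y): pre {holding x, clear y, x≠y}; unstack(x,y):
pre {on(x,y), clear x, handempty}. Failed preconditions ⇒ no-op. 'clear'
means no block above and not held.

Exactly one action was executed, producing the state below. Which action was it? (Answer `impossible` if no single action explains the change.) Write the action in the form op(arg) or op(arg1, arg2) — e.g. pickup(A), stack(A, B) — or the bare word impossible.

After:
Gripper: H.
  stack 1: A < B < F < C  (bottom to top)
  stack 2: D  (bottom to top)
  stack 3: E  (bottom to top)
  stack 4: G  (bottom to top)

pickup(H)

target: towers=[A/B/F/C; D; E; G] holding=H
         pickup(G) → towers=[A/B/F/C; D; E; H] holding=G
         pickup(E) → towers=[A/B/F/C; D; G; H] holding=E
         pickup(H) → towers=[A/B/F/C; D; E; G] holding=H  ← match
         pickup(D) → towers=[A/B/F/C; E; G; H] holding=D
     unstack(C, F) → towers=[A/B/F; D; E; G; H] holding=C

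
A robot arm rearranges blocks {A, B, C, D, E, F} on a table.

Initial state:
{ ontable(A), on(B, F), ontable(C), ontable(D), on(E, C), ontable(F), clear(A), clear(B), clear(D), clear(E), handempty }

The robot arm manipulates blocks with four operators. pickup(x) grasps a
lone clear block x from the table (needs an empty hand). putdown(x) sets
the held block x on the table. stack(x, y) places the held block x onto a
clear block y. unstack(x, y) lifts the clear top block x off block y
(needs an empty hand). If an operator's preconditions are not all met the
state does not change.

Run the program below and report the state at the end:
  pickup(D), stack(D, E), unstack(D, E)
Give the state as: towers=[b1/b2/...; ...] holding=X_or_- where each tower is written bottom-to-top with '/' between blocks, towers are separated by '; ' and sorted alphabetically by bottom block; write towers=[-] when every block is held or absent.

towers=[A; C/E; F/B] holding=D

step 1 (pickup(D)): towers=[A; C/E; F/B] holding=D
step 2 (stack(D, E)): towers=[A; C/E/D; F/B] holding=-
step 3 (unstack(D, E)): towers=[A; C/E; F/B] holding=D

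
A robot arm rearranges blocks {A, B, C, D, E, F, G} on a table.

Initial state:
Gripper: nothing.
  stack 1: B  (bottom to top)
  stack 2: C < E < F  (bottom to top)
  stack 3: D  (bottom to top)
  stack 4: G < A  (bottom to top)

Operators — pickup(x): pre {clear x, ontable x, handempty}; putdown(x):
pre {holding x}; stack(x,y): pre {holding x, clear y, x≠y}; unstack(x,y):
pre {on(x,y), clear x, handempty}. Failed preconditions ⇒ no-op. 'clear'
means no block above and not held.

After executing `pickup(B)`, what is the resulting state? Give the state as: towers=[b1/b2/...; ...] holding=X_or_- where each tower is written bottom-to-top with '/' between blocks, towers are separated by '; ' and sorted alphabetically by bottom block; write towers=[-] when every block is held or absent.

before: towers=[B; C/E/F; D; G/A] holding=-
pre[pickup(B)]: clear(B) ✓, ontable(B) ✓, handempty ✓
all met → apply pickup(B)
after:  towers=[C/E/F; D; G/A] holding=B

towers=[C/E/F; D; G/A] holding=B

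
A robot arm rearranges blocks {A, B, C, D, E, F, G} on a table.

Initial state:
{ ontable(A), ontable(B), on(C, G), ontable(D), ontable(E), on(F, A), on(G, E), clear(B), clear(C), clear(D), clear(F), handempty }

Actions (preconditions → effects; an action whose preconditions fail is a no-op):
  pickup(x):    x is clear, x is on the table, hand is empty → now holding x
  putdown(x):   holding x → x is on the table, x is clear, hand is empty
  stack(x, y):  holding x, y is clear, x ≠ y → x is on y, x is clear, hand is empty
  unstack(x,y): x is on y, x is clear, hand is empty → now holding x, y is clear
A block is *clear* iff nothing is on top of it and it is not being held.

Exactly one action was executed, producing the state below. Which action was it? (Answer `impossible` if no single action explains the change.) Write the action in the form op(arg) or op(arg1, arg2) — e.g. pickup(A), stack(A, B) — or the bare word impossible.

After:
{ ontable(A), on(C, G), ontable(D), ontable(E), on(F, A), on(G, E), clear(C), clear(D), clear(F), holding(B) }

target: towers=[A/F; D; E/G/C] holding=B
         pickup(B) → towers=[A/F; D; E/G/C] holding=B  ← match
     unstack(F, A) → towers=[A; B; D; E/G/C] holding=F
         pickup(D) → towers=[A/F; B; E/G/C] holding=D
     unstack(C, G) → towers=[A/F; B; D; E/G] holding=C

pickup(B)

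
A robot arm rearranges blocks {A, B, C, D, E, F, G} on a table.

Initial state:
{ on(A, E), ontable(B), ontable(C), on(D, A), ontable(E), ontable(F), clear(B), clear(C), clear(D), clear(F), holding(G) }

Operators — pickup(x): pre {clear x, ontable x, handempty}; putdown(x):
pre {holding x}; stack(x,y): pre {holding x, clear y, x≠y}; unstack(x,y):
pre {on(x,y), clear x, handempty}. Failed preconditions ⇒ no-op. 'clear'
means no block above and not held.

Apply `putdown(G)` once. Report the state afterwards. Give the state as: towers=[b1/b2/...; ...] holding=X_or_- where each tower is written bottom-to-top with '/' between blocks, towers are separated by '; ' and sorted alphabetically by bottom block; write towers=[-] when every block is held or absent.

before: towers=[B; C; E/A/D; F] holding=G
pre[putdown(G)]: holding(G) yes
all met → apply putdown(G)
after:  towers=[B; C; E/A/D; F; G] holding=-

towers=[B; C; E/A/D; F; G] holding=-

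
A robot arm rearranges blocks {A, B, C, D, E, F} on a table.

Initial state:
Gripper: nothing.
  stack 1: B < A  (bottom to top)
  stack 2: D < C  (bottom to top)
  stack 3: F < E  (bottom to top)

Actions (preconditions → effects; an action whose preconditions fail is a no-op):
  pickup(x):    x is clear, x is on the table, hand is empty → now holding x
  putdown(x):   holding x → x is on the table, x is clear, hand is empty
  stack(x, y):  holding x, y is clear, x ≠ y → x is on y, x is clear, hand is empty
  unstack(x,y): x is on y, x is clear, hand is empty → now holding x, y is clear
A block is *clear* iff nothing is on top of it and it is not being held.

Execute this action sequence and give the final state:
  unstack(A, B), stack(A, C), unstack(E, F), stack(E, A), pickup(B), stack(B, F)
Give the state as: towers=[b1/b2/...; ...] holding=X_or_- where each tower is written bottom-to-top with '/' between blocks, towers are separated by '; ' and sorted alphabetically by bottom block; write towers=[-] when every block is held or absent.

towers=[D/C/A/E; F/B] holding=-

step 1 (unstack(A, B)): towers=[B; D/C; F/E] holding=A
step 2 (stack(A, C)): towers=[B; D/C/A; F/E] holding=-
step 3 (unstack(E, F)): towers=[B; D/C/A; F] holding=E
step 4 (stack(E, A)): towers=[B; D/C/A/E; F] holding=-
step 5 (pickup(B)): towers=[D/C/A/E; F] holding=B
step 6 (stack(B, F)): towers=[D/C/A/E; F/B] holding=-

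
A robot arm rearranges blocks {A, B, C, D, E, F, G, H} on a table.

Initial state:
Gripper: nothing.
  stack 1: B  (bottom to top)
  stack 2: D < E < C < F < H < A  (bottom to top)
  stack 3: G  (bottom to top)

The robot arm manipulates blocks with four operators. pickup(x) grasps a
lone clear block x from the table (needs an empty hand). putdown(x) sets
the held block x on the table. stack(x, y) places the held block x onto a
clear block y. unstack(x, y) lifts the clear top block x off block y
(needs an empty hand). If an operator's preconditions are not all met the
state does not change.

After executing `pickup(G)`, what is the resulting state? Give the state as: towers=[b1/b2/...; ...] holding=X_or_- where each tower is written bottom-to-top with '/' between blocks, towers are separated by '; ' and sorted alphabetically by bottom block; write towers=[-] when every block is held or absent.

before: towers=[B; D/E/C/F/H/A; G] holding=-
pre[pickup(G)]: clear(G) yes, ontable(G) yes, handempty yes
all met → apply pickup(G)
after:  towers=[B; D/E/C/F/H/A] holding=G

towers=[B; D/E/C/F/H/A] holding=G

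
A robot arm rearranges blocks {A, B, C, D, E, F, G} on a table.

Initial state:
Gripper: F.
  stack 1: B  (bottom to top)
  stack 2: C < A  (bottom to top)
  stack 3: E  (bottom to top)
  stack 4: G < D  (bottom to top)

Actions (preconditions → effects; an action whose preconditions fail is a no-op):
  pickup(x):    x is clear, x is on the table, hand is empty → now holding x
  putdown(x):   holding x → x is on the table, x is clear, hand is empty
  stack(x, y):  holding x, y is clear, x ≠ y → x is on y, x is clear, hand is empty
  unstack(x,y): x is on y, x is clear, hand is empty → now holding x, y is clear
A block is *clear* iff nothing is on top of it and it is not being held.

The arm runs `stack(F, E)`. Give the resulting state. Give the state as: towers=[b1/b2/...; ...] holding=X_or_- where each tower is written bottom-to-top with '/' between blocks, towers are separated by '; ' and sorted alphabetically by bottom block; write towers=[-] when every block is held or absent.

before: towers=[B; C/A; E; G/D] holding=F
pre[stack(F, E)]: holding(F) ✓, clear(E) ✓, F≠E ✓
all met → apply stack(F, E)
after:  towers=[B; C/A; E/F; G/D] holding=-

towers=[B; C/A; E/F; G/D] holding=-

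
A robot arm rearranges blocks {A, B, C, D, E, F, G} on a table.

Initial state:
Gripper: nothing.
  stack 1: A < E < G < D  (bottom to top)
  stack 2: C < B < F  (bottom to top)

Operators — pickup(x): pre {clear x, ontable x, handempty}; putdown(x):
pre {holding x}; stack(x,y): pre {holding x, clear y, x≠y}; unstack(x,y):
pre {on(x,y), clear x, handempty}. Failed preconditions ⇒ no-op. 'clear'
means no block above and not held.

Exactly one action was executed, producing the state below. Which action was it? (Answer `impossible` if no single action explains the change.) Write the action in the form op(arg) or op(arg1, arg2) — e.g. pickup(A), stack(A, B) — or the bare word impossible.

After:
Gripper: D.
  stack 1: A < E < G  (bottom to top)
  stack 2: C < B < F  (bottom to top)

unstack(D, G)

target: towers=[A/E/G; C/B/F] holding=D
     unstack(F, B) → towers=[A/E/G/D; C/B] holding=F
     unstack(D, G) → towers=[A/E/G; C/B/F] holding=D  ← match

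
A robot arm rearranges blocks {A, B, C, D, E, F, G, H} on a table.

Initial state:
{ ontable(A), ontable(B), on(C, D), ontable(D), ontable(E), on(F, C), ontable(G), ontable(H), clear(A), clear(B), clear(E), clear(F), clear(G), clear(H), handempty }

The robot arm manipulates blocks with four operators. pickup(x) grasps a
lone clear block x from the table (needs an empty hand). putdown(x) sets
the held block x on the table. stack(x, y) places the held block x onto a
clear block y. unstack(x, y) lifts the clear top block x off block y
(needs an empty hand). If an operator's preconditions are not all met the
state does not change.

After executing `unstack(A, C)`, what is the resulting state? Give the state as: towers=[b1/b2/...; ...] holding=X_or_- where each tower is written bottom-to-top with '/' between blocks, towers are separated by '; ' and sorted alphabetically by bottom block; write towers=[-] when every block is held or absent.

towers=[A; B; D/C/F; E; G; H] holding=-

before: towers=[A; B; D/C/F; E; G; H] holding=-
pre[unstack(A, C)]: on(A,C) ✗, clear(A) ✓, handempty ✓
on(A,C) unmet → unstack(A, C) is a no-op
after:  towers=[A; B; D/C/F; E; G; H] holding=-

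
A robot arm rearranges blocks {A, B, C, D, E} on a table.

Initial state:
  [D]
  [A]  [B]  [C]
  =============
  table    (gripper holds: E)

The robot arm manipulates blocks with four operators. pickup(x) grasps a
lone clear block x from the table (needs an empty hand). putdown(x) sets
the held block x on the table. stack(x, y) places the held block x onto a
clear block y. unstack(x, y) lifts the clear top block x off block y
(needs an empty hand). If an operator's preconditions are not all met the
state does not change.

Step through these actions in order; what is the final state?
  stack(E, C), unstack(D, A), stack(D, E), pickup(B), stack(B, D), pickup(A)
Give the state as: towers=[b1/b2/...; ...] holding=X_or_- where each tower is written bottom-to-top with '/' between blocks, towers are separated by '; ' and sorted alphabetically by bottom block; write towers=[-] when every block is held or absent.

step 1 (stack(E, C)): towers=[A/D; B; C/E] holding=-
step 2 (unstack(D, A)): towers=[A; B; C/E] holding=D
step 3 (stack(D, E)): towers=[A; B; C/E/D] holding=-
step 4 (pickup(B)): towers=[A; C/E/D] holding=B
step 5 (stack(B, D)): towers=[A; C/E/D/B] holding=-
step 6 (pickup(A)): towers=[C/E/D/B] holding=A

towers=[C/E/D/B] holding=A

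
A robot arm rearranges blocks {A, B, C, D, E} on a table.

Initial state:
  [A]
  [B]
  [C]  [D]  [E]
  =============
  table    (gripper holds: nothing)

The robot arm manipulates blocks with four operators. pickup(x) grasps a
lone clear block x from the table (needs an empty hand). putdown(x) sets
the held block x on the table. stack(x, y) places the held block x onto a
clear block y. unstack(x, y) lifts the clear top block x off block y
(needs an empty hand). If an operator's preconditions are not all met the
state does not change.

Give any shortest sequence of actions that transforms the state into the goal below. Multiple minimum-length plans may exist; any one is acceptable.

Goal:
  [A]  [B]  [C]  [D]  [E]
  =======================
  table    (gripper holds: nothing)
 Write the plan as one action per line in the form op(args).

step 1 (unstack(A, B)): towers=[C/B; D; E] holding=A
step 2 (putdown(A)): towers=[A; C/B; D; E] holding=-
step 3 (unstack(B, C)): towers=[A; C; D; E] holding=B
step 4 (putdown(B)): towers=[A; B; C; D; E] holding=-
goal check: towers=[A; B; C; D; E] holding=- — reached (length 4, optimal by BFS)

unstack(A, B)
putdown(A)
unstack(B, C)
putdown(B)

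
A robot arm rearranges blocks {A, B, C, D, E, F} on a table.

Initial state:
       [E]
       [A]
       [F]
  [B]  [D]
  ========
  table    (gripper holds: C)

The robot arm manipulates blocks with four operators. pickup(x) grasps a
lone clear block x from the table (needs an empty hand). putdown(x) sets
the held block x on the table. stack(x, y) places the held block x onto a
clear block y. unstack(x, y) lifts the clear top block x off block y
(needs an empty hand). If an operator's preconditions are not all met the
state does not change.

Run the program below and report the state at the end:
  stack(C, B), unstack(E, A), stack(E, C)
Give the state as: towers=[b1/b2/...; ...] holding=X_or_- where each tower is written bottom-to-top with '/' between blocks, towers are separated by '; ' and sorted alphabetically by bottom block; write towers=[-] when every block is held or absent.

step 1 (stack(C, B)): towers=[B/C; D/F/A/E] holding=-
step 2 (unstack(E, A)): towers=[B/C; D/F/A] holding=E
step 3 (stack(E, C)): towers=[B/C/E; D/F/A] holding=-

towers=[B/C/E; D/F/A] holding=-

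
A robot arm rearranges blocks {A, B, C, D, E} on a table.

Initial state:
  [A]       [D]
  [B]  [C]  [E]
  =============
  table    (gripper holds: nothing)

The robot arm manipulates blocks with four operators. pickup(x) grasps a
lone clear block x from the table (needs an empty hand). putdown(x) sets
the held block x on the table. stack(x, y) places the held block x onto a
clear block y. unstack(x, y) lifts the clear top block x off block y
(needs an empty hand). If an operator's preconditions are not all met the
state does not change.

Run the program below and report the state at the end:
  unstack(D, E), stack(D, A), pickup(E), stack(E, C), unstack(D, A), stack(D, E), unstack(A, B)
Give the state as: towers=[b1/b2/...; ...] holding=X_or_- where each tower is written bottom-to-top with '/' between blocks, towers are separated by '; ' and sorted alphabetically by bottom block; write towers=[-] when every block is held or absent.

towers=[B; C/E/D] holding=A

step 1 (unstack(D, E)): towers=[B/A; C; E] holding=D
step 2 (stack(D, A)): towers=[B/A/D; C; E] holding=-
step 3 (pickup(E)): towers=[B/A/D; C] holding=E
step 4 (stack(E, C)): towers=[B/A/D; C/E] holding=-
step 5 (unstack(D, A)): towers=[B/A; C/E] holding=D
step 6 (stack(D, E)): towers=[B/A; C/E/D] holding=-
step 7 (unstack(A, B)): towers=[B; C/E/D] holding=A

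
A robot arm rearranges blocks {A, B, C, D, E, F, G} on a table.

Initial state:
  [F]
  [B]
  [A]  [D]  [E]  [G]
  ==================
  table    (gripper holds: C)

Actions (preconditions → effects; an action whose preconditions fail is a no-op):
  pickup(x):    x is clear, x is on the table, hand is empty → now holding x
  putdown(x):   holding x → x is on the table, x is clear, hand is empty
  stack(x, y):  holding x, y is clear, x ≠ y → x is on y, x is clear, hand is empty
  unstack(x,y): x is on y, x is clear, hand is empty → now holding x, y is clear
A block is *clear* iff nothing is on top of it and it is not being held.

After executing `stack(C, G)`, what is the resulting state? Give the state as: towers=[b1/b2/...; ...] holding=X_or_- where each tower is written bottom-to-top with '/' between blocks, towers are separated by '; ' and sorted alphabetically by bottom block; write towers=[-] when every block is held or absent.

before: towers=[A/B/F; D; E; G] holding=C
pre[stack(C, G)]: holding(C) yes, clear(G) yes, C≠G yes
all met → apply stack(C, G)
after:  towers=[A/B/F; D; E; G/C] holding=-

towers=[A/B/F; D; E; G/C] holding=-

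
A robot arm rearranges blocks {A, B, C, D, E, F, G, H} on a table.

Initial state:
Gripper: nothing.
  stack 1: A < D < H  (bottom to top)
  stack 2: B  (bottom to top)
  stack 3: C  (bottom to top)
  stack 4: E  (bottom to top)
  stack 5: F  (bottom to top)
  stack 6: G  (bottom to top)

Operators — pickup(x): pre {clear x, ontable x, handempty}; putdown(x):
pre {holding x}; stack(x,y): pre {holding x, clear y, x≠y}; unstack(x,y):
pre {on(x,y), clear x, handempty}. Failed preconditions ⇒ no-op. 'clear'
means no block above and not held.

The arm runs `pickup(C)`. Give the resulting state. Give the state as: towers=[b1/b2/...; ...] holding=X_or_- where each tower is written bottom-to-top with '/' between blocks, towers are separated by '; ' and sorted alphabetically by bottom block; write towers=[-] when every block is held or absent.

towers=[A/D/H; B; E; F; G] holding=C

before: towers=[A/D/H; B; C; E; F; G] holding=-
pre[pickup(C)]: clear(C) yes, ontable(C) yes, handempty yes
all met → apply pickup(C)
after:  towers=[A/D/H; B; E; F; G] holding=C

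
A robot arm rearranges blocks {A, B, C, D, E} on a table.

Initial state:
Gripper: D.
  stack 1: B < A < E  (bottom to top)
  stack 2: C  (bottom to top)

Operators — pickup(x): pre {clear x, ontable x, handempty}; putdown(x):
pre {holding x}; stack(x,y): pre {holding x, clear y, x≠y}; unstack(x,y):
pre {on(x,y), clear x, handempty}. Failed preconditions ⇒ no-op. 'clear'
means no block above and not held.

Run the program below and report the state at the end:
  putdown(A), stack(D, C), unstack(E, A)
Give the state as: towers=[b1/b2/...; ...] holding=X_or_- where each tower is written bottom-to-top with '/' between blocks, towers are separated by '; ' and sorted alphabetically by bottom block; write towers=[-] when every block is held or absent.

towers=[B/A; C/D] holding=E

step 1 (putdown(A)) [no-op]: towers=[B/A/E; C] holding=D
step 2 (stack(D, C)): towers=[B/A/E; C/D] holding=-
step 3 (unstack(E, A)): towers=[B/A; C/D] holding=E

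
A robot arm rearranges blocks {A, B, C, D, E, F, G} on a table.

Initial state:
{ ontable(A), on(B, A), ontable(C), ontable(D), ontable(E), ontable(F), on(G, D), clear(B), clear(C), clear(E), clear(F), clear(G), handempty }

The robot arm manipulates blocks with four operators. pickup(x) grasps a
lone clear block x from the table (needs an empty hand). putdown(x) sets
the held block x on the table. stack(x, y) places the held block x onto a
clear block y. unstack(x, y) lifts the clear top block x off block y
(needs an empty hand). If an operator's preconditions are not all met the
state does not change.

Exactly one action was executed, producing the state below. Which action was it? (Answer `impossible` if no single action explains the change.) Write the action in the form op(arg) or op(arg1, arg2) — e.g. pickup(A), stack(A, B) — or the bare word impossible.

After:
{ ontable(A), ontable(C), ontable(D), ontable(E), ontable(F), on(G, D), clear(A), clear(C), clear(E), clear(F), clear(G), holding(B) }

unstack(B, A)

target: towers=[A; C; D/G; E; F] holding=B
     unstack(B, A) → towers=[A; C; D/G; E; F] holding=B  ← match
         pickup(F) → towers=[A/B; C; D/G; E] holding=F
     unstack(G, D) → towers=[A/B; C; D; E; F] holding=G
         pickup(E) → towers=[A/B; C; D/G; F] holding=E
         pickup(C) → towers=[A/B; D/G; E; F] holding=C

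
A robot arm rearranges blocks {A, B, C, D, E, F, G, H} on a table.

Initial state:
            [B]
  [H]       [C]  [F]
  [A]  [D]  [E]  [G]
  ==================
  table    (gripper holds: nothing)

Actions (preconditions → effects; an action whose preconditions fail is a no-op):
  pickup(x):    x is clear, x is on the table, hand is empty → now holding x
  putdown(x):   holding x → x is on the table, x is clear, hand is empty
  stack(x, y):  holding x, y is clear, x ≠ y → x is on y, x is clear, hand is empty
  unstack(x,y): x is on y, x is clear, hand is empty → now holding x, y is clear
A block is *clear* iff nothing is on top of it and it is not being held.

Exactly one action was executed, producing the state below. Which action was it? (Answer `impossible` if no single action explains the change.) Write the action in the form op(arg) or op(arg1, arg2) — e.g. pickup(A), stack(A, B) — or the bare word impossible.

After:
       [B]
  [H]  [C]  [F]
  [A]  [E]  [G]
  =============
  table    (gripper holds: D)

target: towers=[A/H; E/C/B; G/F] holding=D
     unstack(H, A) → towers=[A; D; E/C/B; G/F] holding=H
     unstack(B, C) → towers=[A/H; D; E/C; G/F] holding=B
     unstack(F, G) → towers=[A/H; D; E/C/B; G] holding=F
         pickup(D) → towers=[A/H; E/C/B; G/F] holding=D  ← match

pickup(D)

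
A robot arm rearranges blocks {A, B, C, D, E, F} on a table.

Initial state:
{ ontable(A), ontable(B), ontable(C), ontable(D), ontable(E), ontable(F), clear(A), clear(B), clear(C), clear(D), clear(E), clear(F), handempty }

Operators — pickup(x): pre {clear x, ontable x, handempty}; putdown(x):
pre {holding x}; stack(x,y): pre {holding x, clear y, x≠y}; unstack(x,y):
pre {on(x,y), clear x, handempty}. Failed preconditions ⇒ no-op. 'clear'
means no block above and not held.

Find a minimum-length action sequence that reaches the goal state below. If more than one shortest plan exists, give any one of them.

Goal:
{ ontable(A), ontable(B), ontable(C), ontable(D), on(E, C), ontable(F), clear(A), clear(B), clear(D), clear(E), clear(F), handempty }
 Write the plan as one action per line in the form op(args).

pickup(E)
stack(E, C)

step 1 (pickup(E)): towers=[A; B; C; D; F] holding=E
step 2 (stack(E, C)): towers=[A; B; C/E; D; F] holding=-
goal check: towers=[A; B; C/E; D; F] holding=- — reached (length 2, optimal by BFS)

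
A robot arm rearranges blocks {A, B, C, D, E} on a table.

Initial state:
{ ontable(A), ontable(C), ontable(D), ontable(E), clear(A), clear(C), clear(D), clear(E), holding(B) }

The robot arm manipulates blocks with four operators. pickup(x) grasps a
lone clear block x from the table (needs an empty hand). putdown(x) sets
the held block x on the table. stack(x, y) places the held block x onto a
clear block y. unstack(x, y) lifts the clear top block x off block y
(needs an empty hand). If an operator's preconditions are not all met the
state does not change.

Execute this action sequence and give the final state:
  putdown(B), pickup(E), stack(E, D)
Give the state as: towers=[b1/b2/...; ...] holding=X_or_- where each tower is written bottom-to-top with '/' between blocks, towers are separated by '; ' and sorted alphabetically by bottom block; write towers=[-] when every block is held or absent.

towers=[A; B; C; D/E] holding=-

step 1 (putdown(B)): towers=[A; B; C; D; E] holding=-
step 2 (pickup(E)): towers=[A; B; C; D] holding=E
step 3 (stack(E, D)): towers=[A; B; C; D/E] holding=-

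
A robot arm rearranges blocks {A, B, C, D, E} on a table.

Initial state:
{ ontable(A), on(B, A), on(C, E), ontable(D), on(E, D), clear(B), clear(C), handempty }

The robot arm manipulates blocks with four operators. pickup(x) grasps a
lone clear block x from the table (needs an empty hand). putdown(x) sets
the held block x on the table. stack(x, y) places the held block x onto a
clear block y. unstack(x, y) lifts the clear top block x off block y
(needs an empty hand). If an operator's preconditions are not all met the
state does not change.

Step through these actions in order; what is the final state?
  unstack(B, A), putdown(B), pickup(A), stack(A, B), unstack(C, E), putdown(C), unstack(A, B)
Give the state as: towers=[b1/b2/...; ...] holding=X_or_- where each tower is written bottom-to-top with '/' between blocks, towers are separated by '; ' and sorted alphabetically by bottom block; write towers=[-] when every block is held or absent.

towers=[B; C; D/E] holding=A

step 1 (unstack(B, A)): towers=[A; D/E/C] holding=B
step 2 (putdown(B)): towers=[A; B; D/E/C] holding=-
step 3 (pickup(A)): towers=[B; D/E/C] holding=A
step 4 (stack(A, B)): towers=[B/A; D/E/C] holding=-
step 5 (unstack(C, E)): towers=[B/A; D/E] holding=C
step 6 (putdown(C)): towers=[B/A; C; D/E] holding=-
step 7 (unstack(A, B)): towers=[B; C; D/E] holding=A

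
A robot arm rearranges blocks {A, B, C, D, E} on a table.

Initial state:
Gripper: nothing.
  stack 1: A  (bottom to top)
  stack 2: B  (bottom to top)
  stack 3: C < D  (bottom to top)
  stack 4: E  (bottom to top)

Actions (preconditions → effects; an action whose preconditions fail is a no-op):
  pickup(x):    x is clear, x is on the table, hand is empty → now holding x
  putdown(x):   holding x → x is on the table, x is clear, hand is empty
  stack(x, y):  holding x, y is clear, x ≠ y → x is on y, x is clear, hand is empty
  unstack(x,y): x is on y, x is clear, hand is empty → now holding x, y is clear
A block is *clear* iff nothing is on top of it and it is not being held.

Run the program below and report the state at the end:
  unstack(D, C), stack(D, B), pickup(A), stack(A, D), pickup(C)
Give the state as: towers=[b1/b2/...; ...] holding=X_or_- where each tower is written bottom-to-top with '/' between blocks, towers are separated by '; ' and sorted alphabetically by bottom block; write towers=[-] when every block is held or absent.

step 1 (unstack(D, C)): towers=[A; B; C; E] holding=D
step 2 (stack(D, B)): towers=[A; B/D; C; E] holding=-
step 3 (pickup(A)): towers=[B/D; C; E] holding=A
step 4 (stack(A, D)): towers=[B/D/A; C; E] holding=-
step 5 (pickup(C)): towers=[B/D/A; E] holding=C

towers=[B/D/A; E] holding=C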